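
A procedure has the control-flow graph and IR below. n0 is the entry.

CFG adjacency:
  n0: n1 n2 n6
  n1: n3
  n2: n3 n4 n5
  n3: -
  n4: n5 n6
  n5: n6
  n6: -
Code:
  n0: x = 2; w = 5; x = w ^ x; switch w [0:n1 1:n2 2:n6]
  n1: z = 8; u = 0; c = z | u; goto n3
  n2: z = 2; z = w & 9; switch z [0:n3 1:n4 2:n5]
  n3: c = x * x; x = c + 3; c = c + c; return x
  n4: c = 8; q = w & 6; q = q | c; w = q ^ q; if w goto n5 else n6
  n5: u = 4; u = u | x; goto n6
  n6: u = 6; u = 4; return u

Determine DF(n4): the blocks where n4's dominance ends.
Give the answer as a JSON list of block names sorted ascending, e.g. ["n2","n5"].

Answer: ["n5", "n6"]

Analysis:
idom tree: n1←n0 n2←n0 n3←n0 n4←n2 n5←n2 n6←n0
Join-block Dom:
  n3: preds {n1,n2}: {n0,n1} ∩ {n0,n2} = {n0}; idom=n0
  n5: preds {n2,n4}: {n0,n2} ∩ {n0,n2,n4} = {n0,n2}; idom=n2
  n6: preds {n0,n4,n5}: {n0} ∩ {n0,n2,n4} ∩ {n0,n2,n5} = {n0}; idom=n0

DF derivation:
  n3←n1: walk n1 to n0
  n3←n2: walk n2 to n0
  n5←n2: walk · to n2
  n5←n4: walk n4 to n2
  n6←n0: walk · to n0
  n6←n4: walk n4→n2 to n0
  n6←n5: walk n5→n2 to n0
  n0: DF=∅
  n1: DF={n3}
  n2: DF={n3,n6}
  n3: DF=∅
  n4: DF={n5,n6}
  n5: DF={n6}
  n6: DF=∅

DF(n4) = ["n5", "n6"]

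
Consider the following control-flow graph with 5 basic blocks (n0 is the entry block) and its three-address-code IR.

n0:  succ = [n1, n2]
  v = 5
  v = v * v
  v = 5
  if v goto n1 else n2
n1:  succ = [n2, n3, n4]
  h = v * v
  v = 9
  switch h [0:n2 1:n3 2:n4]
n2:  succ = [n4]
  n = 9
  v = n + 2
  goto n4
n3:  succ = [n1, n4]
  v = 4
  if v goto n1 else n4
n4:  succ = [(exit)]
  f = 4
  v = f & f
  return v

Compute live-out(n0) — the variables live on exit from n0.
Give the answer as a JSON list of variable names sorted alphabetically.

Answer: ["v"]

Working:
def/use:
  n0 def {v} use ∅
  n1 def {h,v} use {v}
  n2 def {n,v} use ∅
  n3 def {v} use ∅
  n4 def {f,v} use ∅

Live sets:
  n0 li=∅ lo={v}
  n1 li={v} lo=∅
  n2 li=∅ lo=∅
  n3 li=∅ lo={v}
  n4 li=∅ lo=∅

live-out(n0) = ["v"]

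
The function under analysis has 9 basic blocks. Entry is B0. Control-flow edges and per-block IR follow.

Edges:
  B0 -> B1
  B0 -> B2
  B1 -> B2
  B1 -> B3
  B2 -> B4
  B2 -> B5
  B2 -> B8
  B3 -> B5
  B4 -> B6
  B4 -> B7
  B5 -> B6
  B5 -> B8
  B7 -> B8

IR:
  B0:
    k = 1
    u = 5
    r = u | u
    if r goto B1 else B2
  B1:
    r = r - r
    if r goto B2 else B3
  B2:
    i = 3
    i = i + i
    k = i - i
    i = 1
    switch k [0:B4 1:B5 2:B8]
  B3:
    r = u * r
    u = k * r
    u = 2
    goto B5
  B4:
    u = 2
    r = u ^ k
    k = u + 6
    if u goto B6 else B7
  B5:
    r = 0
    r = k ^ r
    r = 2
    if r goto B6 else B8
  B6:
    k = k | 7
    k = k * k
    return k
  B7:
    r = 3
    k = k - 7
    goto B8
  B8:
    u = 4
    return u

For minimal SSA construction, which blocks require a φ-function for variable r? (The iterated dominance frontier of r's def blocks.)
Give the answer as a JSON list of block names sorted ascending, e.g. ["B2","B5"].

Answer: ["B2", "B5", "B6", "B8"]

Derivation:
idom tree: B1←B0 B2←B0 B3←B1 B4←B2 B5←B0 B6←B0 B7←B4 B8←B0
Dom at joins:
  B2: preds {B0,B1}: {B0} ∩ {B0,B1} = {B0}; idom=B0
  B5: preds {B2,B3}: {B0,B2} ∩ {B0,B1,B3} = {B0}; idom=B0
  B6: preds {B4,B5}: {B0,B2,B4} ∩ {B0,B5} = {B0}; idom=B0
  B8: preds {B2,B5,B7}: {B0,B2} ∩ {B0,B5} ∩ {B0,B2,B4,B7} = {B0}; idom=B0

DF derivation:
  B2←B0: walk · to B0
  B2←B1: walk B1 to B0
  B5←B2: walk B2 to B0
  B5←B3: walk B3→B1 to B0
  B6←B4: walk B4→B2 to B0
  B6←B5: walk B5 to B0
  B8←B2: walk B2 to B0
  B8←B5: walk B5 to B0
  B8←B7: walk B7→B4→B2 to B0
  B0: DF=∅
  B1: DF={B2,B5}
  B2: DF={B5,B6,B8}
  B3: DF={B5}
  B4: DF={B6,B8}
  B5: DF={B6,B8}
  B6: DF=∅
  B7: DF={B8}
  B8: DF=∅

φ for r: defs {B0,B1,B3,B4,B5,B7}
  DF⁺ = {B2,B5,B6,B8}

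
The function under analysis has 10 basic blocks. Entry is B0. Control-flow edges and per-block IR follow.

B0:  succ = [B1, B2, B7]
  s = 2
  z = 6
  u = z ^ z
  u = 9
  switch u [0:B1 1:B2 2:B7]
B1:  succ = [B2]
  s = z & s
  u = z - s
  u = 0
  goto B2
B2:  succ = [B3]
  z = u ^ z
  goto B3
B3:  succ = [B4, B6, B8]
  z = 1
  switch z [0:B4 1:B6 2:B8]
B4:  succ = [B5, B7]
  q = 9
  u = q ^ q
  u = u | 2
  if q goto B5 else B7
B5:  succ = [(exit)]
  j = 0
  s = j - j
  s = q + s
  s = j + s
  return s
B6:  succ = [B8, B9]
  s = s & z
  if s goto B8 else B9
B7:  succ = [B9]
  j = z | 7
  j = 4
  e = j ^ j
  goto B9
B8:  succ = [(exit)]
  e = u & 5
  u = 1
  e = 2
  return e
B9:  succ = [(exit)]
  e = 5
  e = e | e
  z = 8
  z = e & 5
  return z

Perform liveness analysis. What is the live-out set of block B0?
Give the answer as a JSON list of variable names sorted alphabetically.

Answer: ["s", "u", "z"]

Working:
Block summaries:
  B0: def={s,u,z} ue=∅
  B1: def={s,u} ue={s,z}
  B2: def={z} ue={u,z}
  B3: def={z} ue=∅
  B4: def={q,u} ue=∅
  B5: def={j,s} ue={q}
  B6: def={s} ue={s,z}
  B7: def={e,j} ue={z}
  B8: def={e,u} ue={u}
  B9: def={e,z} ue=∅

Liveness:
  B0: in=∅ out={s,u,z}
  B1: in={s,z} out={s,u,z}
  B2: in={s,u,z} out={s,u}
  B3: in={s,u} out={s,u,z}
  B4: in={z} out={q,z}
  B5: in={q} out=∅
  B6: in={s,u,z} out={u}
  B7: in={z} out=∅
  B8: in={u} out=∅
  B9: in=∅ out=∅

live-out(B0) = ["s", "u", "z"]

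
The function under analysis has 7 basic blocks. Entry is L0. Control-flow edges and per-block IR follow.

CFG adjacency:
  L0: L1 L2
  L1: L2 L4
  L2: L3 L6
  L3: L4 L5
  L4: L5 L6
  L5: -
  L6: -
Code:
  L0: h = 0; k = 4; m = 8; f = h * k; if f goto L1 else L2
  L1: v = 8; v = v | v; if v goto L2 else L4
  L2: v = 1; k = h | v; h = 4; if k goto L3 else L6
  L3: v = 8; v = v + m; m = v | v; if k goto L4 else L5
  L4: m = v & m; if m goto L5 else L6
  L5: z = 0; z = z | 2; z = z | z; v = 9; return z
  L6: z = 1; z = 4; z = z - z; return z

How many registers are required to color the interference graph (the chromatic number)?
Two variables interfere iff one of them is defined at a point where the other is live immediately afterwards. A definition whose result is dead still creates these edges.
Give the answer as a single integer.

Per-block:
  L0: def={f,h,k,m} ue=∅
  L1: def={v} ue=∅
  L2: def={h,k,v} ue={h}
  L3: def={m,v} ue={k,m}
  L4: def={m} ue={m,v}
  L5: def={v,z} ue=∅
  L6: def={z} ue=∅

Liveness:
  live L0: ∅→{h,m}
  live L1: {h,m}→{h,m,v}
  live L2: {h,m}→{k,m}
  live L3: {k,m}→{m,v}
  live L4: {m,v}→∅
  live L5: ∅→∅
  live L6: ∅→∅

Interfere edges:
  f: {h,m}
  h: {f,k,m,v}
  k: {h,m,v}
  m: {f,h,k,v}
  v: {h,k,m,z}
  z: {v}

Colouring:
  clique {h,k,m,v} ⇒ need ≥ 4
  4-colouring: c0={h,z}  c1={m}  c2={f,v}  c3={k}
  χ = 4

Answer: 4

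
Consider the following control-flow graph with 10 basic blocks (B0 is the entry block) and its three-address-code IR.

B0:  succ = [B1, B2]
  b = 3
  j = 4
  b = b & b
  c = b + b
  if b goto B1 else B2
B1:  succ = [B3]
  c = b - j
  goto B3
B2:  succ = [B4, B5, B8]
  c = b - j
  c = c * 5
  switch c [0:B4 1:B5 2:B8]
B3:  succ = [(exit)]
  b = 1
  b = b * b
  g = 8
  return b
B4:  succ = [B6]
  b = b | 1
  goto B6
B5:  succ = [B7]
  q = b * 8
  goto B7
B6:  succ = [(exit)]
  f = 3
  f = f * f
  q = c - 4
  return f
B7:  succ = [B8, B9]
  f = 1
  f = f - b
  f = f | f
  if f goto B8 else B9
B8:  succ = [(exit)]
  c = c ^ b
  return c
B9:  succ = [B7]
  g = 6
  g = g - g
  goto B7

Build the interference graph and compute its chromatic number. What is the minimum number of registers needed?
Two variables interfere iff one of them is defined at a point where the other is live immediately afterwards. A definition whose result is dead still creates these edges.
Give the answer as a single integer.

Block summaries:
  B0: {b,c,j} / ∅
  B1: {c} / {b,j}
  B2: {c} / {b,j}
  B3: {b,g} / ∅
  B4: {b} / {b}
  B5: {q} / {b}
  B6: {f,q} / {c}
  B7: {f} / {b}
  B8: {c} / {b,c}
  B9: {g} / ∅

Liveness:
  B0: in=∅ out={b,j}
  B1: in={b,j} out=∅
  B2: in={b,j} out={b,c}
  B3: in=∅ out=∅
  B4: in={b,c} out={c}
  B5: in={b,c} out={b,c}
  B6: in={c} out=∅
  B7: in={b,c} out={b,c}
  B8: in={b,c} out=∅
  B9: in={b,c} out={b,c}

Interfere edges:
  b: {c,f,g,j,q}
  c: {b,f,g,j,q}
  f: {b,c,q}
  g: {b,c}
  j: {b,c}
  q: {b,c,f}

Colouring:
  lower bound: {b,c,f,q} mutually conflict ⇒ χ ≥ 4
  assign b→R0 c→R1 f→R2 g→R2 j→R2 q→R3 — no edge inside a register ⇒ χ ≤ 4
  χ = 4

Answer: 4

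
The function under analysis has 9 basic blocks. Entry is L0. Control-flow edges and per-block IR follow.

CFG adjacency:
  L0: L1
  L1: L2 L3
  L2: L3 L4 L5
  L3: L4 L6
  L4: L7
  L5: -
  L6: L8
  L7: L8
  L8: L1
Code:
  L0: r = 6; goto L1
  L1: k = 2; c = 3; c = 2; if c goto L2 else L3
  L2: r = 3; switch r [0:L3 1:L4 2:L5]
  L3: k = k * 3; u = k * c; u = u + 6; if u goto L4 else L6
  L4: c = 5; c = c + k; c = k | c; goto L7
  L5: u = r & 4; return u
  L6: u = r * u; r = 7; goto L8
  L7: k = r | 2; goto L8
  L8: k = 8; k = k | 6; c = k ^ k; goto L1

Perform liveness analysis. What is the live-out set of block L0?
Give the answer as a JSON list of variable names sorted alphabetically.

Block summaries:
  L0: {r} / ∅
  L1: {c,k} / ∅
  L2: {r} / ∅
  L3: {k,u} / {c,k}
  L4: {c} / {k}
  L5: {u} / {r}
  L6: {r,u} / {r,u}
  L7: {k} / {r}
  L8: {c,k} / ∅

Backward fixpoint:
  L0 li=∅ lo={r}
  L1 li={r} lo={c,k,r}
  L2 li={c,k} lo={c,k,r}
  L3 li={c,k,r} lo={k,r,u}
  L4 li={k,r} lo={r}
  L5 li={r} lo=∅
  L6 li={r,u} lo={r}
  L7 li={r} lo={r}
  L8 li={r} lo={r}

live-out(L0) = ["r"]

Answer: ["r"]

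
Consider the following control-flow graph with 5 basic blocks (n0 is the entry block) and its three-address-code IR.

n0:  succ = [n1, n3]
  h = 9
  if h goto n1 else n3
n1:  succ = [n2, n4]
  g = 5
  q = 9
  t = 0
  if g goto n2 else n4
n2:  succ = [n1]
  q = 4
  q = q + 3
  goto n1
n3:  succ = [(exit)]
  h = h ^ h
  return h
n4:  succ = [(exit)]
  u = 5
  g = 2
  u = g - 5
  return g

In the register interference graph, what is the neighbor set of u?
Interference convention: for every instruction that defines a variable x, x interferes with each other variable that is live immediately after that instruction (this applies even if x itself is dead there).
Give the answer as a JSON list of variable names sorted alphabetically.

Answer: ["g"]

Derivation:
def/use:
  n0: {h} / ∅
  n1: {g,q,t} / ∅
  n2: {q} / ∅
  n3: {h} / {h}
  n4: {g,u} / ∅

Liveness:
  live n0: ∅→{h}
  live n1: ∅→∅
  live n2: ∅→∅
  live n3: {h}→∅
  live n4: ∅→∅

Conflict graph:
  g↔{q,t,u}
  h↔∅
  q↔{g}
  t↔{g}
  u↔{g}

N(u) = ["g"]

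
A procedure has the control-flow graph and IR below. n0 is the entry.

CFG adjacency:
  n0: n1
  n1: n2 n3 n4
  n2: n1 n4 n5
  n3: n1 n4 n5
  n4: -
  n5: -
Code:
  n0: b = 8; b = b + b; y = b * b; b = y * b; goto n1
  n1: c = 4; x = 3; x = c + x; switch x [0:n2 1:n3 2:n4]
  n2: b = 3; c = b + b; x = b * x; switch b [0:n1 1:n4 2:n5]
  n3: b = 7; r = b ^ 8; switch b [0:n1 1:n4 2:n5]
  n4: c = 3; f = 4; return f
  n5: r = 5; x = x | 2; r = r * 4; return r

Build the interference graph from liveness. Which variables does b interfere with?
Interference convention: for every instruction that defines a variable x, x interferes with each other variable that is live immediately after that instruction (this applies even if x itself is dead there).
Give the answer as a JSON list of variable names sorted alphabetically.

Block summaries:
  n0: def={b,y} ue=∅
  n1: def={c,x} ue=∅
  n2: def={b,c,x} ue={x}
  n3: def={b,r} ue=∅
  n4: def={c,f} ue=∅
  n5: def={r,x} ue={x}

Liveness:
  n0: in=∅ out=∅
  n1: in=∅ out={x}
  n2: in={x} out={x}
  n3: in={x} out={x}
  n4: in=∅ out=∅
  n5: in={x} out=∅

Interfere edges:
  b: {c,r,x,y}
  c: {b,x}
  f: ∅
  r: {b,x}
  x: {b,c,r}
  y: {b}

N(b) = ["c", "r", "x", "y"]

Answer: ["c", "r", "x", "y"]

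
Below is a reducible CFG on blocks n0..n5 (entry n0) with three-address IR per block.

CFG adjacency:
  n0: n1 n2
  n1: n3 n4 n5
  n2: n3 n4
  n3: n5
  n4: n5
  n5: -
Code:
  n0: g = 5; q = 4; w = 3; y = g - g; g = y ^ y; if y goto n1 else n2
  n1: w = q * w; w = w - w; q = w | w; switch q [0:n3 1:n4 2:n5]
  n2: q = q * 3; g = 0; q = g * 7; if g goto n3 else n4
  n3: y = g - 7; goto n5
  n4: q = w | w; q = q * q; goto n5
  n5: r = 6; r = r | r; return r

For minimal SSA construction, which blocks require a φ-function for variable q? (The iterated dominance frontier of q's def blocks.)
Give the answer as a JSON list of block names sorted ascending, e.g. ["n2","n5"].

Answer: ["n3", "n4", "n5"]

Derivation:
idom tree: n1←n0 n2←n0 n3←n0 n4←n0 n5←n0
Join-block Dom:
  n3: preds {n1,n2}: {n0,n1} ∩ {n0,n2} = {n0}; idom=n0
  n4: preds {n1,n2}: {n0,n1} ∩ {n0,n2} = {n0}; idom=n0
  n5: preds {n1,n3,n4}: {n0,n1} ∩ {n0,n3} ∩ {n0,n4} = {n0}; idom=n0

DF derivation:
  join n3 pred n1: n1 stop@n0
  join n3 pred n2: n2 stop@n0
  join n4 pred n1: n1 stop@n0
  join n4 pred n2: n2 stop@n0
  join n5 pred n1: n1 stop@n0
  join n5 pred n3: n3 stop@n0
  join n5 pred n4: n4 stop@n0
  n0 → ∅
  n1 → {n3,n4,n5}
  n2 → {n3,n4}
  n3 → {n5}
  n4 → {n5}
  n5 → ∅

φ for q: defs {n0,n1,n2,n4}
  DF⁺ = {n3,n4,n5}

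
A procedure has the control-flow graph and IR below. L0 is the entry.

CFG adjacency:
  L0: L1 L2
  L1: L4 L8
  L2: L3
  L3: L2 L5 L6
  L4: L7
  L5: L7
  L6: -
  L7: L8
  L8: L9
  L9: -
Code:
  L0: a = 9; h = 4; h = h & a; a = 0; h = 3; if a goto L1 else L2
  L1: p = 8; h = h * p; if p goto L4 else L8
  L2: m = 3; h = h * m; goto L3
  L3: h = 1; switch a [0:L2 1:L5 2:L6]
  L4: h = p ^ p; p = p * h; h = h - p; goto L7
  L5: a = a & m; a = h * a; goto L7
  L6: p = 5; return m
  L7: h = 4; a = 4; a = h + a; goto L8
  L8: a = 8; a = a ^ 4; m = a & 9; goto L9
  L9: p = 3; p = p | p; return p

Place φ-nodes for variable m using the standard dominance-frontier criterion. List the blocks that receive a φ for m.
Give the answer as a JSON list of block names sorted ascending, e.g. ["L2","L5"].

Answer: ["L2", "L7", "L8"]

Working:
idom tree: L1←L0 L2←L0 L3←L2 L4←L1 L5←L3 L6←L3 L7←L0 L8←L0 L9←L8
Dom∩ at merges:
  L2: preds {L0,L3}: {L0} ∩ {L0,L2,L3} = {L0}; idom=L0
  L7: preds {L4,L5}: {L0,L1,L4} ∩ {L0,L2,L3,L5} = {L0}; idom=L0
  L8: preds {L1,L7}: {L0,L1} ∩ {L0,L7} = {L0}; idom=L0

DF walk-up:
  L2←L0: walk · to L0
  L2←L3: walk L3→L2 to L0
  L7←L4: walk L4→L1 to L0
  L7←L5: walk L5→L3→L2 to L0
  L8←L1: walk L1 to L0
  L8←L7: walk L7 to L0
  L0 → ∅
  L1 → {L7,L8}
  L2 → {L2,L7}
  L3 → {L2,L7}
  L4 → {L7}
  L5 → {L7}
  L6 → ∅
  L7 → {L8}
  L8 → ∅
  L9 → ∅

φ for m: defs {L2,L8}
  DF⁺ = {L2,L7,L8}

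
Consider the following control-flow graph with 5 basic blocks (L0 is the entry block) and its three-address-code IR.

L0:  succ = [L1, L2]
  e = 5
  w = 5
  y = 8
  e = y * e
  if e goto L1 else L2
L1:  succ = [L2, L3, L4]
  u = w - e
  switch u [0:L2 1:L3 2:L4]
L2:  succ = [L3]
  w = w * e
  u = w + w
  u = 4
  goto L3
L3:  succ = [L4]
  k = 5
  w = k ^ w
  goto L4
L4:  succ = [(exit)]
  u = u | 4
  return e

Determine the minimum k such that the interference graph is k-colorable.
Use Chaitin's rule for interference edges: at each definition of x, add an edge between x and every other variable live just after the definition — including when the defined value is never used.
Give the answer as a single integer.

Block summaries:
  L0 def {e,w,y} use ∅
  L1 def {u} use {e,w}
  L2 def {u,w} use {e,w}
  L3 def {k,w} use {w}
  L4 def {u} use {e,u}

Liveness:
  L0 li=∅ lo={e,w}
  L1 li={e,w} lo={e,u,w}
  L2 li={e,w} lo={e,u,w}
  L3 li={e,u,w} lo={e,u}
  L4 li={e,u} lo=∅

Interference:
  e↔{k,u,w,y}
  k↔{e,u,w}
  u↔{e,k,w}
  w↔{e,k,u,y}
  y↔{e,w}

Registers:
  {e,k,u,w} pairwise interfere (4-clique) ⇒ χ ≥ 4
  assign e→r0 k→r2 u→r3 w→r1 y→r2 — no edge inside a register ⇒ χ ≤ 4
  χ = 4

Answer: 4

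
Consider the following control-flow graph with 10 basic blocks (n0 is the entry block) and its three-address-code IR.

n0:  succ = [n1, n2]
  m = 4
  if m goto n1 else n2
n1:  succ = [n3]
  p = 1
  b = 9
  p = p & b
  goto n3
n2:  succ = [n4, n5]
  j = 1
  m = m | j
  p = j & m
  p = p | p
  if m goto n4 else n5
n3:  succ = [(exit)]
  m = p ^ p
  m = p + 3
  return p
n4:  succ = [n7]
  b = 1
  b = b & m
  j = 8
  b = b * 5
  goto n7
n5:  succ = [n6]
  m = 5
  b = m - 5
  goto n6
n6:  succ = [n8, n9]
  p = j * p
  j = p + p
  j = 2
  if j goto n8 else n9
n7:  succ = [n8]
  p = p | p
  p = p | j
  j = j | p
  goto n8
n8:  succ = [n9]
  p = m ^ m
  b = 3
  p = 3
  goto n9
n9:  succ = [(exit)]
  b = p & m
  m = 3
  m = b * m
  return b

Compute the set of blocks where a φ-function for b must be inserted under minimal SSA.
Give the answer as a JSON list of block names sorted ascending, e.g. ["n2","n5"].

idom tree: n1←n0 n2←n0 n3←n1 n4←n2 n5←n2 n6←n5 n7←n4 n8←n2 n9←n2
Dom at joins:
  n8: preds {n6,n7}: {n0,n2,n5,n6} ∩ {n0,n2,n4,n7} = {n0,n2}; idom=n2
  n9: preds {n6,n8}: {n0,n2,n5,n6} ∩ {n0,n2,n8} = {n0,n2}; idom=n2

DF derivation:
  join n8 pred n6: n6→n5 stop@n2
  join n8 pred n7: n7→n4 stop@n2
  join n9 pred n6: n6→n5 stop@n2
  join n9 pred n8: n8 stop@n2
  n0 → ∅
  n1 → ∅
  n2 → ∅
  n3 → ∅
  n4 → {n8}
  n5 → {n8,n9}
  n6 → {n8,n9}
  n7 → {n8}
  n8 → {n9}
  n9 → ∅

φ for b: defs {n1,n4,n5,n8,n9}
  DF⁺ = {n8,n9}

Answer: ["n8", "n9"]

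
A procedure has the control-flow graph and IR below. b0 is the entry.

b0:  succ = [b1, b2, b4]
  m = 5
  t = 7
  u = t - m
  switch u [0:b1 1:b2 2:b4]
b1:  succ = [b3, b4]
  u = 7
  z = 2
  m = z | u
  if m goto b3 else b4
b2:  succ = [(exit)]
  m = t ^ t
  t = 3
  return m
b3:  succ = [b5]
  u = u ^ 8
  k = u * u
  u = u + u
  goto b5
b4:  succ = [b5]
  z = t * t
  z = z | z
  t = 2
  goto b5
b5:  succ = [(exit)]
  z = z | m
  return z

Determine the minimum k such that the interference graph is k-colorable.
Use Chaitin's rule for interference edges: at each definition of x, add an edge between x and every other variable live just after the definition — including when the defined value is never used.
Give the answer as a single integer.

Block summaries:
  b0 def {m,t,u} use ∅
  b1 def {m,u,z} use ∅
  b2 def {m,t} use {t}
  b3 def {k,u} use {u}
  b4 def {t,z} use {t}
  b5 def {z} use {m,z}

Backward fixpoint:
  b0 li=∅ lo={m,t}
  b1 li={t} lo={m,t,u,z}
  b2 li={t} lo=∅
  b3 li={m,u,z} lo={m,z}
  b4 li={m,t} lo={m,z}
  b5 li={m,z} lo=∅

Interfere edges:
  k — {m,u,z}
  m — {k,t,u,z}
  t — {m,u,z}
  u — {k,m,t,z}
  z — {k,m,t,u}

Colouring:
  lower bound: {k,m,u,z} mutually conflict ⇒ χ ≥ 4
  assign k→r3 m→r0 t→r3 u→r1 z→r2 — no edge inside a register ⇒ χ ≤ 4
  χ = 4

Answer: 4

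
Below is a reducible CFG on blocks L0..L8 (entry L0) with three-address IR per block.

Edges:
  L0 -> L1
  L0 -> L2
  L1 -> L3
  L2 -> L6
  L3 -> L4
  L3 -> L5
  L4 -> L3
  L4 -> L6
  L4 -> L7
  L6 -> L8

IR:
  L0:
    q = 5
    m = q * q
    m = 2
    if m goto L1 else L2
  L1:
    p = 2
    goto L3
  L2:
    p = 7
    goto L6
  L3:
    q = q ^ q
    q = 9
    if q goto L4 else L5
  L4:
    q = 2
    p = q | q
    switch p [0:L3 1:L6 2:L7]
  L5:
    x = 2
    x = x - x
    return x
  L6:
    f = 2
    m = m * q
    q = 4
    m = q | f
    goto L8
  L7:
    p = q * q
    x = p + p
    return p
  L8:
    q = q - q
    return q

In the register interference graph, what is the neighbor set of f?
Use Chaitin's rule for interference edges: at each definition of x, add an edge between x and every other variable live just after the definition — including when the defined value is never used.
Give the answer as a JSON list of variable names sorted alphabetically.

Answer: ["m", "q"]

Analysis:
Per-block:
  L0 def {m,q} use ∅
  L1 def {p} use ∅
  L2 def {p} use ∅
  L3 def {q} use {q}
  L4 def {p,q} use ∅
  L5 def {x} use ∅
  L6 def {f,m,q} use {m,q}
  L7 def {p,x} use {q}
  L8 def {q} use {q}

Backward fixpoint:
  L0 li=∅ lo={m,q}
  L1 li={m,q} lo={m,q}
  L2 li={m,q} lo={m,q}
  L3 li={m,q} lo={m}
  L4 li={m} lo={m,q}
  L5 li=∅ lo=∅
  L6 li={m,q} lo={q}
  L7 li={q} lo=∅
  L8 li={q} lo=∅

Interference:
  f — {m,q}
  m — {f,p,q}
  p — {m,q,x}
  q — {f,m,p}
  x — {p}

N(f) = ["m", "q"]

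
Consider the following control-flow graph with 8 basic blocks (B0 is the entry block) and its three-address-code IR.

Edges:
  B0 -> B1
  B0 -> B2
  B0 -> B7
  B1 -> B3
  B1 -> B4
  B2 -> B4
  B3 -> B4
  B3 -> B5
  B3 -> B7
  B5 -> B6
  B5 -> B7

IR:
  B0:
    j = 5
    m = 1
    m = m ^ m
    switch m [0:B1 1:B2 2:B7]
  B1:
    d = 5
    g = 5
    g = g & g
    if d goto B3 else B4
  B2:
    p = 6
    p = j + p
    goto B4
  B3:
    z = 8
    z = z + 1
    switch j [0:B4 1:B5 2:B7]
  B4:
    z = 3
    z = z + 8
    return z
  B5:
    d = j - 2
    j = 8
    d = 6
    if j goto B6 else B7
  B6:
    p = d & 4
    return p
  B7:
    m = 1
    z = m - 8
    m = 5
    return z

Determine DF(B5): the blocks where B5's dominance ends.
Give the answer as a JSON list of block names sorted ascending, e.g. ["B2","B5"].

idom tree: B1←B0 B2←B0 B3←B1 B4←B0 B5←B3 B6←B5 B7←B0
Join-block Dom:
  B4: preds {B1,B2,B3}: {B0,B1} ∩ {B0,B2} ∩ {B0,B1,B3} = {B0}; idom=B0
  B7: preds {B0,B3,B5}: {B0} ∩ {B0,B1,B3} ∩ {B0,B1,B3,B5} = {B0}; idom=B0

DF walk-up:
  join B4 pred B1: B1 stop@B0
  join B4 pred B2: B2 stop@B0
  join B4 pred B3: B3→B1 stop@B0
  join B7 pred B0: · stop@B0
  join B7 pred B3: B3→B1 stop@B0
  join B7 pred B5: B5→B3→B1 stop@B0
  DF(B0)=∅
  DF(B1)={B4,B7}
  DF(B2)={B4}
  DF(B3)={B4,B7}
  DF(B4)=∅
  DF(B5)={B7}
  DF(B6)=∅
  DF(B7)=∅

DF(B5) = ["B7"]

Answer: ["B7"]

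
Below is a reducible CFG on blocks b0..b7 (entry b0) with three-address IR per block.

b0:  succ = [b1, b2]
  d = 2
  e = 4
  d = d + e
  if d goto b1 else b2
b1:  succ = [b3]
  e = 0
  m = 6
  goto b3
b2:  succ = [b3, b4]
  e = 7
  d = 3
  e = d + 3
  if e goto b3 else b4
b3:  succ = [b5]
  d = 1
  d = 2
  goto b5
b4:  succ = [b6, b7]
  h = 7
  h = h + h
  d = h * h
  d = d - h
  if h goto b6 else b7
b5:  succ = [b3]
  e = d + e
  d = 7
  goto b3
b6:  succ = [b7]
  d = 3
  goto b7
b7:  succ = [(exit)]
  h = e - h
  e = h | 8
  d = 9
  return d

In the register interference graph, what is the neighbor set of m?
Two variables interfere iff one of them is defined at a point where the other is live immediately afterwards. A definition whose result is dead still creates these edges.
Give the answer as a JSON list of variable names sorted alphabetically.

Per-block:
  b0: def={d,e} ue=∅
  b1: def={e,m} ue=∅
  b2: def={d,e} ue=∅
  b3: def={d} ue=∅
  b4: def={d,h} ue=∅
  b5: def={d,e} ue={d,e}
  b6: def={d} ue=∅
  b7: def={d,e,h} ue={e,h}

Live sets:
  b0 li=∅ lo=∅
  b1 li=∅ lo={e}
  b2 li=∅ lo={e}
  b3 li={e} lo={d,e}
  b4 li={e} lo={e,h}
  b5 li={d,e} lo={e}
  b6 li={e,h} lo={e,h}
  b7 li={e,h} lo=∅

Interfere edges:
  d: {e,h}
  e: {d,h,m}
  h: {d,e}
  m: {e}

N(m) = ["e"]

Answer: ["e"]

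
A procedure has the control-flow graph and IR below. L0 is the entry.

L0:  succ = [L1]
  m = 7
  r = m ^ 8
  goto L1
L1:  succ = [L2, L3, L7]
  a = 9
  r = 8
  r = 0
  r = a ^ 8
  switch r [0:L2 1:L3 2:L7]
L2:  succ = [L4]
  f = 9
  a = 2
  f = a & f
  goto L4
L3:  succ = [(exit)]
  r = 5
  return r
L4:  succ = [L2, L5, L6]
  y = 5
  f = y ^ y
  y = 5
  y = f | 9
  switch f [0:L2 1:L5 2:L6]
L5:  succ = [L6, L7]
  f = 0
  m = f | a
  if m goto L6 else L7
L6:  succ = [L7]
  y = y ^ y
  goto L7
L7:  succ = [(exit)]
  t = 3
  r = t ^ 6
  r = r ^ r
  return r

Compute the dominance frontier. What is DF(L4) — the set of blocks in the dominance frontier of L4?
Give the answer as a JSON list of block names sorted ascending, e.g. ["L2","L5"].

Answer: ["L2", "L7"]

Working:
idom tree: L1←L0 L2←L1 L3←L1 L4←L2 L5←L4 L6←L4 L7←L1
Join-block Dom:
  L2: preds {L1,L4}: {L0,L1} ∩ {L0,L1,L2,L4} = {L0,L1}; idom=L1
  L6: preds {L4,L5}: {L0,L1,L2,L4} ∩ {L0,L1,L2,L4,L5} = {L0,L1,L2,L4}; idom=L4
  L7: preds {L1,L5,L6}: {L0,L1} ∩ {L0,L1,L2,L4,L5} ∩ {L0,L1,L2,L4,L6} = {L0,L1}; idom=L1

Frontier:
  L2←L1: walk · to L1
  L2←L4: walk L4→L2 to L1
  L6←L4: walk · to L4
  L6←L5: walk L5 to L4
  L7←L1: walk · to L1
  L7←L5: walk L5→L4→L2 to L1
  L7←L6: walk L6→L4→L2 to L1
  L0 → ∅
  L1 → ∅
  L2 → {L2,L7}
  L3 → ∅
  L4 → {L2,L7}
  L5 → {L6,L7}
  L6 → {L7}
  L7 → ∅

DF(L4) = ["L2", "L7"]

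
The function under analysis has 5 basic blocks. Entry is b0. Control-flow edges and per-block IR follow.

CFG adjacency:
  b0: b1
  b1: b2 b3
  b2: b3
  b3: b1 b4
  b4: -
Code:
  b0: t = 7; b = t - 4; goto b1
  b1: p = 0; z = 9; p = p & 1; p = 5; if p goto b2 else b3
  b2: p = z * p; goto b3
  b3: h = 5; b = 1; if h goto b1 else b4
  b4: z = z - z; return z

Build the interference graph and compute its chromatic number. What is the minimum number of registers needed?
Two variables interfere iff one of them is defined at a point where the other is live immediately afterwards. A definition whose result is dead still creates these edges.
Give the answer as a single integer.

Answer: 3

Derivation:
def/use:
  b0: def={b,t} ue=∅
  b1: def={p,z} ue=∅
  b2: def={p} ue={p,z}
  b3: def={b,h} ue=∅
  b4: def={z} ue={z}

Live sets:
  live b0: ∅→∅
  live b1: ∅→{p,z}
  live b2: {p,z}→{z}
  live b3: {z}→{z}
  live b4: {z}→∅

Conflict graph:
  b↔{h,z}
  h↔{b,z}
  p↔{z}
  t↔∅
  z↔{b,h,p}

Registers:
  clique {b,h,z} ⇒ need ≥ 3
  3-colouring: R0={t,z}  R1={b,p}  R2={h}
  χ = 3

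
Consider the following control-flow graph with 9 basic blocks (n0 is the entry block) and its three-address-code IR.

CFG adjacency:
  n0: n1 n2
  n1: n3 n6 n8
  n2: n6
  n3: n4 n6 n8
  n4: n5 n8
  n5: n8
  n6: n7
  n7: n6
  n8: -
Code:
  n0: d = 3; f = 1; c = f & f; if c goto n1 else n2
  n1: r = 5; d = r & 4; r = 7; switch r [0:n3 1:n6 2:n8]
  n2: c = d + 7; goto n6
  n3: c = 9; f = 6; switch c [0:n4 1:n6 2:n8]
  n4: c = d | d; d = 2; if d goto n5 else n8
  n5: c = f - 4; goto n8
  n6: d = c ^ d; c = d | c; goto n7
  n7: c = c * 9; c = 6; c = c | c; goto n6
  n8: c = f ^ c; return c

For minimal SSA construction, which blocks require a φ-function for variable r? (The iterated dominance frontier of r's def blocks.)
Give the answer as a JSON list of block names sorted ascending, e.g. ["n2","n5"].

Answer: ["n6"]

Working:
idom tree: n1←n0 n2←n0 n3←n1 n4←n3 n5←n4 n6←n0 n7←n6 n8←n1
Dom at joins:
  n6: preds {n1,n2,n3,n7}: {n0,n1} ∩ {n0,n2} ∩ {n0,n1,n3} ∩ {n0,n6,n7} = {n0}; idom=n0
  n8: preds {n1,n3,n4,n5}: {n0,n1} ∩ {n0,n1,n3} ∩ {n0,n1,n3,n4} ∩ {n0,n1,n3,n4,n5} = {n0,n1}; idom=n1

DF derivation:
  join n6 pred n1: n1 stop@n0
  join n6 pred n2: n2 stop@n0
  join n6 pred n3: n3→n1 stop@n0
  join n6 pred n7: n7→n6 stop@n0
  join n8 pred n1: · stop@n1
  join n8 pred n3: n3 stop@n1
  join n8 pred n4: n4→n3 stop@n1
  join n8 pred n5: n5→n4→n3 stop@n1
  n0: DF=∅
  n1: DF={n6}
  n2: DF={n6}
  n3: DF={n6,n8}
  n4: DF={n8}
  n5: DF={n8}
  n6: DF={n6}
  n7: DF={n6}
  n8: DF=∅

φ for r: defs {n1}
  DF⁺ = {n6}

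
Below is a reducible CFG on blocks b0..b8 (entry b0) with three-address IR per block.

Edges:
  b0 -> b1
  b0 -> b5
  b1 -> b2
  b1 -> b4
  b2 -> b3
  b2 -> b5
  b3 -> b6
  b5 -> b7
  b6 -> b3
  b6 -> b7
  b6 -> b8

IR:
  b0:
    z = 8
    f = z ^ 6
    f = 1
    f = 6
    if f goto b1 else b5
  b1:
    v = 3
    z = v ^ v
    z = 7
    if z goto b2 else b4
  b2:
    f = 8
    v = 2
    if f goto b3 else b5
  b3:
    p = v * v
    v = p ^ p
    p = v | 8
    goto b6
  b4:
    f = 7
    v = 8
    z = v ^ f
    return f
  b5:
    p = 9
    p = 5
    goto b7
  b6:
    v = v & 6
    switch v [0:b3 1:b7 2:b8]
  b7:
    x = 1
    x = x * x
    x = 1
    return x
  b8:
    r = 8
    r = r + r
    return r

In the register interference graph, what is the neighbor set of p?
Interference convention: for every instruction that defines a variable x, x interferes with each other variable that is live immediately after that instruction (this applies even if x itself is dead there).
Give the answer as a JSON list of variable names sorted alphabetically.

Answer: ["v"]

Working:
def/use:
  b0 def {f,z} use ∅
  b1 def {v,z} use ∅
  b2 def {f,v} use ∅
  b3 def {p,v} use {v}
  b4 def {f,v,z} use ∅
  b5 def {p} use ∅
  b6 def {v} use {v}
  b7 def {x} use ∅
  b8 def {r} use ∅

Liveness:
  live b0: ∅→∅
  live b1: ∅→∅
  live b2: ∅→{v}
  live b3: {v}→{v}
  live b4: ∅→∅
  live b5: ∅→∅
  live b6: {v}→{v}
  live b7: ∅→∅
  live b8: ∅→∅

Interference:
  f: {v,z}
  p: {v}
  r: ∅
  v: {f,p}
  x: ∅
  z: {f}

N(p) = ["v"]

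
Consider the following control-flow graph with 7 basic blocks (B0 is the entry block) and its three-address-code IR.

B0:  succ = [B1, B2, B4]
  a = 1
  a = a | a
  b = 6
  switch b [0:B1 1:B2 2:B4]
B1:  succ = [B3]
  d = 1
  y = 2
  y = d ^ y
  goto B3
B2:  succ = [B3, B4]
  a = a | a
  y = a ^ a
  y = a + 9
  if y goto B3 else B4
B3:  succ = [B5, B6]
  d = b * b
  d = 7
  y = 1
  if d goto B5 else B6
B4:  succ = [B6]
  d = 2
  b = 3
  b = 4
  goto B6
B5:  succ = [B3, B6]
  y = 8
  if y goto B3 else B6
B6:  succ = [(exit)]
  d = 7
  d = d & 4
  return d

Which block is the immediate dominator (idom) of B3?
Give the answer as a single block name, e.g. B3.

idom tree: B1←B0 B2←B0 B3←B0 B4←B0 B5←B3 B6←B0
Join-block Dom:
  B3: preds {B1,B2,B5}: {B0,B1} ∩ {B0,B2} ∩ {B0,B3,B5} = {B0}; idom=B0
  B4: preds {B0,B2}: {B0} ∩ {B0,B2} = {B0}; idom=B0
  B6: preds {B3,B4,B5}: {B0,B3} ∩ {B0,B4} ∩ {B0,B3,B5} = {B0}; idom=B0

idom(B3) = B0

Answer: B0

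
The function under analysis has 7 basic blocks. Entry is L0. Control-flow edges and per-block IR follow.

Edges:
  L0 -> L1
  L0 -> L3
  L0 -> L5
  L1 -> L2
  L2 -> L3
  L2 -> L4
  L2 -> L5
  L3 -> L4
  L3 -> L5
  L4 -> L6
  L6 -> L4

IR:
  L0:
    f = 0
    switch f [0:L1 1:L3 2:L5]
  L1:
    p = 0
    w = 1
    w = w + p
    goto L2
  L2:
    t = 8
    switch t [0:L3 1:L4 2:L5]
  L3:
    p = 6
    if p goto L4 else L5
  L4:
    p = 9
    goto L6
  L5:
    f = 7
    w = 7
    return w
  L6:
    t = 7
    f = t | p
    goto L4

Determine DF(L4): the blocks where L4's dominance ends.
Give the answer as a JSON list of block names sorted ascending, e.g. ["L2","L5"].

Answer: ["L4"]

Working:
idom tree: L1←L0 L2←L1 L3←L0 L4←L0 L5←L0 L6←L4
Dom∩ at merges:
  L3: preds {L0,L2}: {L0} ∩ {L0,L1,L2} = {L0}; idom=L0
  L4: preds {L2,L3,L6}: {L0,L1,L2} ∩ {L0,L3} ∩ {L0,L4,L6} = {L0}; idom=L0
  L5: preds {L0,L2,L3}: {L0} ∩ {L0,L1,L2} ∩ {L0,L3} = {L0}; idom=L0

Frontier:
  join L3 pred L0: · stop@L0
  join L3 pred L2: L2→L1 stop@L0
  join L4 pred L2: L2→L1 stop@L0
  join L4 pred L3: L3 stop@L0
  join L4 pred L6: L6→L4 stop@L0
  join L5 pred L0: · stop@L0
  join L5 pred L2: L2→L1 stop@L0
  join L5 pred L3: L3 stop@L0
  DF(L0)=∅
  DF(L1)={L3,L4,L5}
  DF(L2)={L3,L4,L5}
  DF(L3)={L4,L5}
  DF(L4)={L4}
  DF(L5)=∅
  DF(L6)={L4}

DF(L4) = ["L4"]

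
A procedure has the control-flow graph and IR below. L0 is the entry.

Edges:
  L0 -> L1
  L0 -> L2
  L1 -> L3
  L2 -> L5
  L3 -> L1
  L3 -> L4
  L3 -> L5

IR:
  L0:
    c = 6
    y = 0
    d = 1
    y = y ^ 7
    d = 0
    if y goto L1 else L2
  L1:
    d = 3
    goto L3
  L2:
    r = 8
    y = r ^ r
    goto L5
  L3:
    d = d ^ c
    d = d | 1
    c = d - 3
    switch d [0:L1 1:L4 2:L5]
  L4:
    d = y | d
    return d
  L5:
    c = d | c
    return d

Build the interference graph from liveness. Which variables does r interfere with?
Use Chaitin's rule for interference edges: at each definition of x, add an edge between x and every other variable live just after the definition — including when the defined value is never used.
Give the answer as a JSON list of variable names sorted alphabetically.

Per-block:
  L0: {c,d,y} / ∅
  L1: {d} / ∅
  L2: {r,y} / ∅
  L3: {c,d} / {c,d}
  L4: {d} / {d,y}
  L5: {c} / {c,d}

Backward fixpoint:
  L0: in=∅ out={c,d,y}
  L1: in={c,y} out={c,d,y}
  L2: in={c,d} out={c,d}
  L3: in={c,d,y} out={c,d,y}
  L4: in={d,y} out=∅
  L5: in={c,d} out=∅

Interfere edges:
  c↔{d,r,y}
  d↔{c,r,y}
  r↔{c,d}
  y↔{c,d}

N(r) = ["c", "d"]

Answer: ["c", "d"]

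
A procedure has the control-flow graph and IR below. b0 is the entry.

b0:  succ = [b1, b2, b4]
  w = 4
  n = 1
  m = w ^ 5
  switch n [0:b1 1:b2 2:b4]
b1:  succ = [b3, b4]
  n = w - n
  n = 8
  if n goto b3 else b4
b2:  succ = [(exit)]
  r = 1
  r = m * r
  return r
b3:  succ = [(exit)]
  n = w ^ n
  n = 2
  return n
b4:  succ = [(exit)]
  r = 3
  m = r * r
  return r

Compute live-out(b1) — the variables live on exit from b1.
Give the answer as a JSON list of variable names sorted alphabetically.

def/use:
  b0 def {m,n,w} use ∅
  b1 def {n} use {n,w}
  b2 def {r} use {m}
  b3 def {n} use {n,w}
  b4 def {m,r} use ∅

Liveness:
  live b0: ∅→{m,n,w}
  live b1: {n,w}→{n,w}
  live b2: {m}→∅
  live b3: {n,w}→∅
  live b4: ∅→∅

live-out(b1) = ["n", "w"]

Answer: ["n", "w"]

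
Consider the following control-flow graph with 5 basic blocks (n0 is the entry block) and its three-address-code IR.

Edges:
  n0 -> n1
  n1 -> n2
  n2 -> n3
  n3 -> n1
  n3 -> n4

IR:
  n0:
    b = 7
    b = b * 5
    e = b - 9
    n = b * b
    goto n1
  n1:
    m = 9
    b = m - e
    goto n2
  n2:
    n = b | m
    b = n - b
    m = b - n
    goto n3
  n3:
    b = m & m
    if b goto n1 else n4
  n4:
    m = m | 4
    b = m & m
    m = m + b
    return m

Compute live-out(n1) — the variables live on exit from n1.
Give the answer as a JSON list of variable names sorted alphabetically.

def/use:
  n0: {b,e,n} / ∅
  n1: {b,m} / {e}
  n2: {b,m,n} / {b,m}
  n3: {b} / {m}
  n4: {b,m} / {m}

Backward fixpoint:
  n0: in=∅ out={e}
  n1: in={e} out={b,e,m}
  n2: in={b,e,m} out={e,m}
  n3: in={e,m} out={e,m}
  n4: in={m} out=∅

live-out(n1) = ["b", "e", "m"]

Answer: ["b", "e", "m"]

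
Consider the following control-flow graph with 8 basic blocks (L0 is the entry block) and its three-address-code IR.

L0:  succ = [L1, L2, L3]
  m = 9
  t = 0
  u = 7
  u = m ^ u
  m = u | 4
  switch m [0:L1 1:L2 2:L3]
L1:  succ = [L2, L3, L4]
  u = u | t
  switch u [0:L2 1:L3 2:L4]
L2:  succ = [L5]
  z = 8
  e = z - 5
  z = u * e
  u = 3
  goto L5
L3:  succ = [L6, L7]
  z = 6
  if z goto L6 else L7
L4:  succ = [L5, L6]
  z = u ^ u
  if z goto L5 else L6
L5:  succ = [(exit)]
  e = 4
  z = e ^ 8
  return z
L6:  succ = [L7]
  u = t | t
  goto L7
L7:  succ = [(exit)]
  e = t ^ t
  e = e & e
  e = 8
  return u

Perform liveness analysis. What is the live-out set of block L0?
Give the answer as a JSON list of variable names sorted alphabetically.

Block summaries:
  L0: {m,t,u} / ∅
  L1: {u} / {t,u}
  L2: {e,u,z} / {u}
  L3: {z} / ∅
  L4: {z} / {u}
  L5: {e,z} / ∅
  L6: {u} / {t}
  L7: {e} / {t,u}

Live sets:
  live L0: ∅→{t,u}
  live L1: {t,u}→{t,u}
  live L2: {u}→∅
  live L3: {t,u}→{t,u}
  live L4: {t,u}→{t}
  live L5: ∅→∅
  live L6: {t}→{t,u}
  live L7: {t,u}→∅

live-out(L0) = ["t", "u"]

Answer: ["t", "u"]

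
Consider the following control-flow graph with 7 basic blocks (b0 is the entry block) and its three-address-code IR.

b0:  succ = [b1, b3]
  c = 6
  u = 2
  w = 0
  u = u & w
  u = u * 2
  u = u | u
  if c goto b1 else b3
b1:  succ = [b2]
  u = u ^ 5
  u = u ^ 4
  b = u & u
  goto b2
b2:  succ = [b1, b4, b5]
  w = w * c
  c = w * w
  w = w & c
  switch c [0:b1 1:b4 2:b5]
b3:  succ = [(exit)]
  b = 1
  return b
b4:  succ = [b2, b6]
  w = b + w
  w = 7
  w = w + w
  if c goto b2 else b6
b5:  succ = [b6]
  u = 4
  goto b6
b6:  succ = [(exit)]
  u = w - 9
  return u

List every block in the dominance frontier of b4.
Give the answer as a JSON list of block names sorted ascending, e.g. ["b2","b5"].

Answer: ["b2", "b6"]

Analysis:
idom tree: b1←b0 b2←b1 b3←b0 b4←b2 b5←b2 b6←b2
Join-block Dom:
  b1: preds {b0,b2}: {b0} ∩ {b0,b1,b2} = {b0}; idom=b0
  b2: preds {b1,b4}: {b0,b1} ∩ {b0,b1,b2,b4} = {b0,b1}; idom=b1
  b6: preds {b4,b5}: {b0,b1,b2,b4} ∩ {b0,b1,b2,b5} = {b0,b1,b2}; idom=b2

Frontier:
  b1←b0: walk · to b0
  b1←b2: walk b2→b1 to b0
  b2←b1: walk · to b1
  b2←b4: walk b4→b2 to b1
  b6←b4: walk b4 to b2
  b6←b5: walk b5 to b2
  DF(b0)=∅
  DF(b1)={b1}
  DF(b2)={b1,b2}
  DF(b3)=∅
  DF(b4)={b2,b6}
  DF(b5)={b6}
  DF(b6)=∅

DF(b4) = ["b2", "b6"]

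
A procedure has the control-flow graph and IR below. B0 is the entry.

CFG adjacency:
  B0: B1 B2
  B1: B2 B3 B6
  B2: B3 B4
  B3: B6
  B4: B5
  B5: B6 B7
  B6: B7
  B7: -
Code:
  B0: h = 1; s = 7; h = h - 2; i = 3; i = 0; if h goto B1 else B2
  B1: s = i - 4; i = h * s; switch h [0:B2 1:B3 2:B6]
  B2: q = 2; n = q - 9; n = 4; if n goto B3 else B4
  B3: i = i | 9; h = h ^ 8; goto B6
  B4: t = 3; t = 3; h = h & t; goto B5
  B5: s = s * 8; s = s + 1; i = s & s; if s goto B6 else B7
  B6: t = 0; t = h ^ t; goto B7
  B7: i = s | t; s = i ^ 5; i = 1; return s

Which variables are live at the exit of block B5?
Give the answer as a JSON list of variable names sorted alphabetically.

Answer: ["h", "s", "t"]

Analysis:
Per-block:
  B0: {h,i,s} / ∅
  B1: {i,s} / {h,i}
  B2: {n,q} / ∅
  B3: {h,i} / {h,i}
  B4: {h,t} / {h}
  B5: {i,s} / {s}
  B6: {t} / {h}
  B7: {i,s} / {s,t}

Liveness:
  B0 li=∅ lo={h,i,s}
  B1 li={h,i} lo={h,i,s}
  B2 li={h,i,s} lo={h,i,s}
  B3 li={h,i,s} lo={h,s}
  B4 li={h,s} lo={h,s,t}
  B5 li={h,s,t} lo={h,s,t}
  B6 li={h,s} lo={s,t}
  B7 li={s,t} lo=∅

live-out(B5) = ["h", "s", "t"]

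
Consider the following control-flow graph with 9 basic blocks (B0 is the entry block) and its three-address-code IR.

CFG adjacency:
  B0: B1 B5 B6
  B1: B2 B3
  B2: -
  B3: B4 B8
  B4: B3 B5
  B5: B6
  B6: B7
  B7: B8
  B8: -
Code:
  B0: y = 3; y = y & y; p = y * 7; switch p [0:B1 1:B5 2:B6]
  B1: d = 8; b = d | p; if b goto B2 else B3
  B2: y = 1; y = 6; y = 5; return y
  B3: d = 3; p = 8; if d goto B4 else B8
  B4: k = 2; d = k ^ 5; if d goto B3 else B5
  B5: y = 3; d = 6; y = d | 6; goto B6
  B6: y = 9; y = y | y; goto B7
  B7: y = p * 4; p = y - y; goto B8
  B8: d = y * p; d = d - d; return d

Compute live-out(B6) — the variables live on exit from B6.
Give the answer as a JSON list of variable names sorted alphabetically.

Answer: ["p"]

Working:
def/use:
  B0: def={p,y} ue=∅
  B1: def={b,d} ue={p}
  B2: def={y} ue=∅
  B3: def={d,p} ue=∅
  B4: def={d,k} ue=∅
  B5: def={d,y} ue=∅
  B6: def={y} ue=∅
  B7: def={p,y} ue={p}
  B8: def={d} ue={p,y}

Live sets:
  live B0: ∅→{p,y}
  live B1: {p,y}→{y}
  live B2: ∅→∅
  live B3: {y}→{p,y}
  live B4: {p,y}→{p,y}
  live B5: {p}→{p}
  live B6: {p}→{p}
  live B7: {p}→{p,y}
  live B8: {p,y}→∅

live-out(B6) = ["p"]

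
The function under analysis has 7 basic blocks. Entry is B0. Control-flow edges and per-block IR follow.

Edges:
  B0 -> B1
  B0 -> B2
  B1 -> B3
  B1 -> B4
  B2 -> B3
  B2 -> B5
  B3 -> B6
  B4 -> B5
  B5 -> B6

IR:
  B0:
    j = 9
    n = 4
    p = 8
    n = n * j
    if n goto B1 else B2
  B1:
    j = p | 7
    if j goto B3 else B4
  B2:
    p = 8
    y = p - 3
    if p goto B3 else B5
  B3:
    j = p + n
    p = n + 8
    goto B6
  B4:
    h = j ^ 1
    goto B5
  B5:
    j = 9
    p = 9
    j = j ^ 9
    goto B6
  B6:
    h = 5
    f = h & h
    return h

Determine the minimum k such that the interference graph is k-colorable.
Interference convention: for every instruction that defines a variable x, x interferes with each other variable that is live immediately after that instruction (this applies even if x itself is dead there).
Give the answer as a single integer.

Answer: 3

Analysis:
Block summaries:
  B0: {j,n,p} / ∅
  B1: {j} / {p}
  B2: {p,y} / ∅
  B3: {j,p} / {n,p}
  B4: {h} / {j}
  B5: {j,p} / ∅
  B6: {f,h} / ∅

Backward fixpoint:
  B0 li=∅ lo={n,p}
  B1 li={n,p} lo={j,n,p}
  B2 li={n} lo={n,p}
  B3 li={n,p} lo=∅
  B4 li={j} lo=∅
  B5 li=∅ lo=∅
  B6 li=∅ lo=∅

Interference:
  f: {h}
  h: {f}
  j: {n,p}
  n: {j,p,y}
  p: {j,n,y}
  y: {n,p}

Colouring:
  {j,n,p} pairwise interfere (3-clique) ⇒ χ ≥ 3
  assign f→R0 h→R1 j→R2 n→R0 p→R1 y→R2 — no edge inside a register ⇒ χ ≤ 3
  χ = 3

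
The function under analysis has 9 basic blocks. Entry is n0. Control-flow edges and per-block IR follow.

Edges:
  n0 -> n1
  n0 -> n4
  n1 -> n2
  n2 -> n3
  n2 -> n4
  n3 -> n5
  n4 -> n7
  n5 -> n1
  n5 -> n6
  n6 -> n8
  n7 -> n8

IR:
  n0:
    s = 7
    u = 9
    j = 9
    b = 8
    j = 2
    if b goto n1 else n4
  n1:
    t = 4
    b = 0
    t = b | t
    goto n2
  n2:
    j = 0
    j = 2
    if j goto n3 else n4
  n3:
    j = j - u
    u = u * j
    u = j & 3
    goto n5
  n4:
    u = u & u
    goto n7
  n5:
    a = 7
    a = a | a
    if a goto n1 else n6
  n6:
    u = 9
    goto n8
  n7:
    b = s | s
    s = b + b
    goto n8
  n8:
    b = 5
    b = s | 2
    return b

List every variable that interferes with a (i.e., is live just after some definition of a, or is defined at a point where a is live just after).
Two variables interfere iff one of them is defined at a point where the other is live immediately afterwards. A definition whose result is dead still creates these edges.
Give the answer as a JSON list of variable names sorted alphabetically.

Answer: ["s", "u"]

Working:
Per-block:
  n0 def {b,j,s,u} use ∅
  n1 def {b,t} use ∅
  n2 def {j} use ∅
  n3 def {j,u} use {j,u}
  n4 def {u} use {u}
  n5 def {a} use ∅
  n6 def {u} use ∅
  n7 def {b,s} use {s}
  n8 def {b} use {s}

Liveness:
  live n0: ∅→{s,u}
  live n1: {s,u}→{s,u}
  live n2: {s,u}→{j,s,u}
  live n3: {j,s,u}→{s,u}
  live n4: {s,u}→{s}
  live n5: {s,u}→{s,u}
  live n6: {s}→{s}
  live n7: {s}→{s}
  live n8: {s}→∅

Interfere edges:
  a — {s,u}
  b — {j,s,t,u}
  j — {b,s,u}
  s — {a,b,j,t,u}
  t — {b,s,u}
  u — {a,b,j,s,t}

N(a) = ["s", "u"]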